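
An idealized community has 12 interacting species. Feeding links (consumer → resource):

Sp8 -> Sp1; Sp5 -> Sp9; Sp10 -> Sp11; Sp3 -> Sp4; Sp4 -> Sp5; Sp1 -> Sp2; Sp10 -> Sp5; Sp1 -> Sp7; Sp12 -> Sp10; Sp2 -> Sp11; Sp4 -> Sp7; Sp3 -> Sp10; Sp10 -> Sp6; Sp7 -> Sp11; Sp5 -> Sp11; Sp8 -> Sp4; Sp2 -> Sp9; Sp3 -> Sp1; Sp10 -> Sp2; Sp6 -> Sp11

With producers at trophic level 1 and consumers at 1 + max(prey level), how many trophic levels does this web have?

4

Producers (level 1): Sp11, Sp9.
Sp11 → Sp7 → Sp4 → Sp3 gives Sp3 level 4.
No species has a prey at level 4, so no species reaches level 5.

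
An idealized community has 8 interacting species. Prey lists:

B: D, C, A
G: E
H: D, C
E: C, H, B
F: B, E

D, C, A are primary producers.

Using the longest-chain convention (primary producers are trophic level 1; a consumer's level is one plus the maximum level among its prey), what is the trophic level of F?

D is a producer → level 1.
H eats D (level 1); other prey at levels: C 1 → level 2.
E eats H (level 2); other prey at levels: C 1, B 2 → level 3.
F eats E (level 3); other prey at levels: B 2 → level 4.

Trophic level 4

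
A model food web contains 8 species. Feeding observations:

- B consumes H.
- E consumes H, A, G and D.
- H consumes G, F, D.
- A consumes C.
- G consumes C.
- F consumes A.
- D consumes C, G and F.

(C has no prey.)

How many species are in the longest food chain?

6 species

One longest chain: C → A → F → D → H → B.
It has 6 species and 5 links.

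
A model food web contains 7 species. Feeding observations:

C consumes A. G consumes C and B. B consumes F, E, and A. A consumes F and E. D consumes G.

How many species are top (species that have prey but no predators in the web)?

1

Top species (has prey, but nothing eats it): D.
Count: 1.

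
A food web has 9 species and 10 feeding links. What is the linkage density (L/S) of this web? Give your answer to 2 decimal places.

L/S = 1.11

There are L = 10 links among S = 9 species.
L/S = 10/9 = 1.1111 ≈ 1.11.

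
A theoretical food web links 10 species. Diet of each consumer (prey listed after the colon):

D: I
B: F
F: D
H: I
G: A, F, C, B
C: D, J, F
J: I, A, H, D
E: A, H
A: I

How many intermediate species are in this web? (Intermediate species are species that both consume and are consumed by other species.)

7

Intermediate species (has both prey and predators): A, H, D, J, F, C, B.
Count: 7.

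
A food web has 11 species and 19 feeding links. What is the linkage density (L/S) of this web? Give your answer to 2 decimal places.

L/S = 1.73

There are L = 19 links among S = 11 species.
L/S = 19/11 = 1.7273 ≈ 1.73.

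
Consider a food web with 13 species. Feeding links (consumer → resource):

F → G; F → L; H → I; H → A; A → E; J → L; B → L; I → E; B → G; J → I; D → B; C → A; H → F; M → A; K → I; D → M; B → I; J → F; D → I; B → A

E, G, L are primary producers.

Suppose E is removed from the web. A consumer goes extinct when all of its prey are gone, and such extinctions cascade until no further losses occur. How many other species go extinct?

Remove E.
Round 1: A (all prey gone), I (all prey gone) → extinct.
Round 2: M (all prey gone), K (all prey gone), C (all prey gone) → extinct.
No further losses. Total secondary extinctions: 5.

5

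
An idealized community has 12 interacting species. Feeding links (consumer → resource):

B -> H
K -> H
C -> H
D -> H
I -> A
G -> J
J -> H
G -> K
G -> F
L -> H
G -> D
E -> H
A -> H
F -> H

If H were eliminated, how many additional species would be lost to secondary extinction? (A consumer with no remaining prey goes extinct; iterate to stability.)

11

Remove H.
Round 1: K (all prey gone), L (all prey gone), C (all prey gone), A (all prey gone), J (all prey gone), B (all prey gone), D (all prey gone), F (all prey gone), E (all prey gone) → extinct.
Round 2: I (all prey gone), G (all prey gone) → extinct.
No further losses. Total secondary extinctions: 11.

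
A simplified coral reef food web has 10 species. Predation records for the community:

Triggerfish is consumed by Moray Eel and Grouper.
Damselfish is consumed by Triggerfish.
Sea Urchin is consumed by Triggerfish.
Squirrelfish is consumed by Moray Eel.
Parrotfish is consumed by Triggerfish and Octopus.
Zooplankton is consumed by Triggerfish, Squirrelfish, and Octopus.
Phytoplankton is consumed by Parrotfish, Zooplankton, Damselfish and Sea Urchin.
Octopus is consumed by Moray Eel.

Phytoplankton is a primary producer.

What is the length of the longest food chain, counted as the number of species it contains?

4 species

One longest chain: Phytoplankton → Parrotfish → Octopus → Moray Eel.
It has 4 species and 3 links.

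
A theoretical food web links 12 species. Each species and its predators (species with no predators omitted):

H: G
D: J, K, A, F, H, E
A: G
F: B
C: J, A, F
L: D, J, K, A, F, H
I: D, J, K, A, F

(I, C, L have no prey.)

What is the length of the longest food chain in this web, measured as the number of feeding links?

One longest chain: I → D → H → G.
It has 4 species and 3 links.

3 links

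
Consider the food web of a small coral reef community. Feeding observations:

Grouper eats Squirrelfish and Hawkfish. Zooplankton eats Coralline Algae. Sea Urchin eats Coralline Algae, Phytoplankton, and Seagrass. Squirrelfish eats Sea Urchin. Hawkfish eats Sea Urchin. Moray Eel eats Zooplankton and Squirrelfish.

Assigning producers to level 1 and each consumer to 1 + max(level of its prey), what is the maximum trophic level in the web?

Producers (level 1): Coralline Algae, Seagrass, Phytoplankton.
Coralline Algae → Sea Urchin → Hawkfish → Grouper gives Grouper level 4.
No species has a prey at level 4, so no species reaches level 5.

4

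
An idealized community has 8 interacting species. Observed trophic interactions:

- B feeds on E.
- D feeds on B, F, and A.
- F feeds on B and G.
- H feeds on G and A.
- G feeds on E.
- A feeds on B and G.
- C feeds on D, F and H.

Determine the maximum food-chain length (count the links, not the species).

4 links

One longest chain: E → B → A → H → C.
It has 5 species and 4 links.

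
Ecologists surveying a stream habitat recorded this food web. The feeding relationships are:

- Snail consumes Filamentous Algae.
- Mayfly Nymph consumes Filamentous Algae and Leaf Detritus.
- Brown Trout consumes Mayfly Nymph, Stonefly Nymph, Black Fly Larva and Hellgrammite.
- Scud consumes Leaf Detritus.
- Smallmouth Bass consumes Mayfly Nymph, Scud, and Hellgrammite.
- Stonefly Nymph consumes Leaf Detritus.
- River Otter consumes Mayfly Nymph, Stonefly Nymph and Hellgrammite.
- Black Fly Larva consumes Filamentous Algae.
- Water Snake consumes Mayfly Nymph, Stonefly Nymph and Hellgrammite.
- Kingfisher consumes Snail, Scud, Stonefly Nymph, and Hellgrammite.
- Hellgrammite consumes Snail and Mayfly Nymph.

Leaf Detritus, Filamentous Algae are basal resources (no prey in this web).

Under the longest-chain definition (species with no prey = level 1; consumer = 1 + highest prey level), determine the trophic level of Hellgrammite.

Trophic level 3

Leaf Detritus has no prey (basal) → level 1.
Mayfly Nymph eats Leaf Detritus (level 1); other prey at levels: Filamentous Algae 1 → level 2.
Hellgrammite eats Mayfly Nymph (level 2); other prey at levels: Snail 2 → level 3.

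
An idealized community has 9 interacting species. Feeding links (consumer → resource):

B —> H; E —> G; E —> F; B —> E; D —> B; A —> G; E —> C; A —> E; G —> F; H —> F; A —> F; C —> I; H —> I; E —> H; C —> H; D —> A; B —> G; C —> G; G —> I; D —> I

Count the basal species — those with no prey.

Basal species (no prey listed): I, F.
Count: 2.

2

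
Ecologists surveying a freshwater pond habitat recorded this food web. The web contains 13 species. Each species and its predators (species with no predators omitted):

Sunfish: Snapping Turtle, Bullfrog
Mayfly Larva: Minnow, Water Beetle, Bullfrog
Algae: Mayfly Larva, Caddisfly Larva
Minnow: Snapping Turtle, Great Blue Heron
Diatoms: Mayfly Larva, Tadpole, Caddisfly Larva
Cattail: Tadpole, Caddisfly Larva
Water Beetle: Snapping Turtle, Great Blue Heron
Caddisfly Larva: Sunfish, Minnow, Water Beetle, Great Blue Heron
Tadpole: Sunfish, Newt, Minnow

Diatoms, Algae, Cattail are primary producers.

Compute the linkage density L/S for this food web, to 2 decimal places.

L/S = 1.77

There are L = 23 links among S = 13 species.
L/S = 23/13 = 1.7692 ≈ 1.77.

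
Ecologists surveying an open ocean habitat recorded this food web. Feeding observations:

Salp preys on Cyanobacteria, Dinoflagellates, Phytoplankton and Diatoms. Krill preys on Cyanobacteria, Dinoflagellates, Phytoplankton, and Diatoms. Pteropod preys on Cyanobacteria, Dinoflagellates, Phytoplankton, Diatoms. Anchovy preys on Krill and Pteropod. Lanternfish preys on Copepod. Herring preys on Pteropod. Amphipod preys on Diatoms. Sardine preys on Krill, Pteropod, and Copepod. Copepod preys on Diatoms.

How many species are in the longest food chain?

One longest chain: Phytoplankton → Krill → Anchovy.
It has 3 species and 2 links.

3 species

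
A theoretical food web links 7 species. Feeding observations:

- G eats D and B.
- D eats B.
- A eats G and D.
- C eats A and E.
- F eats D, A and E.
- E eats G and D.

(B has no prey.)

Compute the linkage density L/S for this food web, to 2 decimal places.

There are L = 12 links among S = 7 species.
L/S = 12/7 = 1.7143 ≈ 1.71.

L/S = 1.71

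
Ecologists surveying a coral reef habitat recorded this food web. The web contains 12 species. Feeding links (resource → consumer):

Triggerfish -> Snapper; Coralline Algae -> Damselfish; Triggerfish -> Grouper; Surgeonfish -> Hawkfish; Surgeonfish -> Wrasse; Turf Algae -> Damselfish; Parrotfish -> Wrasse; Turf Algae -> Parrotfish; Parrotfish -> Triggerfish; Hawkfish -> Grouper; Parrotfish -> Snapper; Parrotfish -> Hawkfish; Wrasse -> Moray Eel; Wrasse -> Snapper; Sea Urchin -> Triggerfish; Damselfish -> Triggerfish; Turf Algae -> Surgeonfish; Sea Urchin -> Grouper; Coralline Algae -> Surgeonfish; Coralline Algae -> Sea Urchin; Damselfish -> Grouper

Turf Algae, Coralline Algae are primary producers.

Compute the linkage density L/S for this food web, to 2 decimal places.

L/S = 1.75

There are L = 21 links among S = 12 species.
L/S = 21/12 = 1.7500 ≈ 1.75.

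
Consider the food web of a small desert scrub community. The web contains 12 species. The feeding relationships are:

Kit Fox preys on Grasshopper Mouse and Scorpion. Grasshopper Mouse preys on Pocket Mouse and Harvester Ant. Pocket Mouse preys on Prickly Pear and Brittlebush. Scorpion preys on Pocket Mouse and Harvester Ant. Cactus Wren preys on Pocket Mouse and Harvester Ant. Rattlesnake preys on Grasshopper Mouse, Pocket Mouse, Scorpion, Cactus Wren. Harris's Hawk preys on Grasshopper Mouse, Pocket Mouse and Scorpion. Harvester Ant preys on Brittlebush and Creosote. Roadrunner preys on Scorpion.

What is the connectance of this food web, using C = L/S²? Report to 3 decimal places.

The web has S = 12 species and L = 20 feeding links.
C = L / S² = 20 / 144 = 0.1389 ≈ 0.139.

C = 0.139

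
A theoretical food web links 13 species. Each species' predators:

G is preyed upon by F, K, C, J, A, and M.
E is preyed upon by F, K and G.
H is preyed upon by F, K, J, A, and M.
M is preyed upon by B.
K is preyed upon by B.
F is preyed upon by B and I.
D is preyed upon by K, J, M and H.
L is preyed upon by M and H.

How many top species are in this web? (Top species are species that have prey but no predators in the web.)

5

Top species (has prey, but nothing eats it): A, C, J, B, I.
Count: 5.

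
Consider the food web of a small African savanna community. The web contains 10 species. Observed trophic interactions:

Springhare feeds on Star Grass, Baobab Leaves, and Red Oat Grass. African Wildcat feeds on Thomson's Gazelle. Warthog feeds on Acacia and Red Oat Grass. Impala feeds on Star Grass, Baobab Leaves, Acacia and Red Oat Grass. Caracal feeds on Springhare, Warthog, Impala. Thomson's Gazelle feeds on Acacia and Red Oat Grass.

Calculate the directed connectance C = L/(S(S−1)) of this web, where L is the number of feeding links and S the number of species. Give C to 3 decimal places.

The web has S = 10 species and L = 15 feeding links.
C = L / (S(S−1)) = 15 / 90 = 0.1667 ≈ 0.167.

C = 0.167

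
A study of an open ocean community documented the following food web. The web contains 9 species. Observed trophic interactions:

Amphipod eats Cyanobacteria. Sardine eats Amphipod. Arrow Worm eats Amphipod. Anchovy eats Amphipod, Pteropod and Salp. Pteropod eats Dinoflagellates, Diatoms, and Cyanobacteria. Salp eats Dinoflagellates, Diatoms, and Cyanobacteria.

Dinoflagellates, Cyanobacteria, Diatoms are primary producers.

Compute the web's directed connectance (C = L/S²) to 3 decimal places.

C = 0.148

The web has S = 9 species and L = 12 feeding links.
C = L / S² = 12 / 81 = 0.1481 ≈ 0.148.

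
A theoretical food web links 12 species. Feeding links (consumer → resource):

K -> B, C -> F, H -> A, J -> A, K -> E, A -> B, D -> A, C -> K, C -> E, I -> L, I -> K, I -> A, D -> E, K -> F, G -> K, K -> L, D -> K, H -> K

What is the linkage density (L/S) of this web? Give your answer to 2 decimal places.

There are L = 18 links among S = 12 species.
L/S = 18/12 = 1.5000 ≈ 1.50.

L/S = 1.50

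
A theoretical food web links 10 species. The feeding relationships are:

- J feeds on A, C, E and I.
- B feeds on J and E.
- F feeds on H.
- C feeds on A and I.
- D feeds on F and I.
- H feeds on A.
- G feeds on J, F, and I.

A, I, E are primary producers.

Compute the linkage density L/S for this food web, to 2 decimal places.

There are L = 15 links among S = 10 species.
L/S = 15/10 = 1.5000 ≈ 1.50.

L/S = 1.50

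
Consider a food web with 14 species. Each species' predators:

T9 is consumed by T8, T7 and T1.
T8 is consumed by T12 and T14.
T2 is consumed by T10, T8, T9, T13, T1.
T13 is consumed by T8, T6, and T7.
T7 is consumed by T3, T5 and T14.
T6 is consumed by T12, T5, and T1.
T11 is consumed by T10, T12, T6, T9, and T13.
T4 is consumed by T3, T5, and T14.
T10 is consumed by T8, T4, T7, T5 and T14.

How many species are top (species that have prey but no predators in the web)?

5

Top species (has prey, but nothing eats it): T14, T3, T12, T5, T1.
Count: 5.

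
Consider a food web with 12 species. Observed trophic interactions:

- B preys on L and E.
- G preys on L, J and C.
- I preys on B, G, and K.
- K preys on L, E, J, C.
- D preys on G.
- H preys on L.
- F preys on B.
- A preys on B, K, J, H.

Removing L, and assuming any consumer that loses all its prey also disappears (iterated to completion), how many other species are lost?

1

Remove L.
Round 1: H (all prey gone) → extinct.
No further losses. Total secondary extinctions: 1.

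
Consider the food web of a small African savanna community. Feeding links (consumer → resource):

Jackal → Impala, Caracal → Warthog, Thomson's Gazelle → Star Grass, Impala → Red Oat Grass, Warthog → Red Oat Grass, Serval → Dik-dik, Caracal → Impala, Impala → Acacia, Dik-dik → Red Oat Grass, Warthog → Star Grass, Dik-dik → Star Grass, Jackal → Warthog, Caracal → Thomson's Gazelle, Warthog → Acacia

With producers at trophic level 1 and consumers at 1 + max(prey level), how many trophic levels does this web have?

Producers (level 1): Star Grass, Red Oat Grass, Acacia.
Star Grass → Dik-dik → Serval gives Serval level 3.
No species has a prey at level 3, so no species reaches level 4.

3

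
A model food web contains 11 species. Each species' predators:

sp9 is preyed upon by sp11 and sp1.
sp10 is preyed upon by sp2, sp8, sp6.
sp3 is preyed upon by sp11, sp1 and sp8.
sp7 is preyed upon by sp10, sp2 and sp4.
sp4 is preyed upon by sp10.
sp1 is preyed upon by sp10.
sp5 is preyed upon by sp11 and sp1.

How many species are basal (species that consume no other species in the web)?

Basal species (no prey listed): sp9, sp7, sp3, sp5.
Count: 4.

4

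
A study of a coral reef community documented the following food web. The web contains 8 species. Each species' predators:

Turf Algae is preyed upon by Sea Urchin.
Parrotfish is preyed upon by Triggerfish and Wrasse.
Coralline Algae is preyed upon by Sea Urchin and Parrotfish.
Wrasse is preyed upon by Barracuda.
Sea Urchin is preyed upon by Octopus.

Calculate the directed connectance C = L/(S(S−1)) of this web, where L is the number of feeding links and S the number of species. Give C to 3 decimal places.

The web has S = 8 species and L = 7 feeding links.
C = L / (S(S−1)) = 7 / 56 = 0.1250 ≈ 0.125.

C = 0.125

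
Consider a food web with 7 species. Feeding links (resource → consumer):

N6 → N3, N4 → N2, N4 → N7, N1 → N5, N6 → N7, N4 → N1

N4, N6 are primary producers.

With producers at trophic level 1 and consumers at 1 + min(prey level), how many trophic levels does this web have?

3

Producers (level 1): N4, N6.
Following each consumer down to its lowest-level prey: N4 → N1 → N5 (levels 1 through 3).
All prey of N5 (N1 2) are at level 2 or above, so N5 is at level 1 + 2 = 3.
Every consumer has at least one prey at level 2 or below, so none exceeds level 3.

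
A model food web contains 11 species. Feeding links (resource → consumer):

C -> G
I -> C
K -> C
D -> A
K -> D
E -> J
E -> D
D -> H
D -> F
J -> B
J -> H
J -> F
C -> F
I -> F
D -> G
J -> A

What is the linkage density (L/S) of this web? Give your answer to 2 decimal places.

There are L = 16 links among S = 11 species.
L/S = 16/11 = 1.4545 ≈ 1.45.

L/S = 1.45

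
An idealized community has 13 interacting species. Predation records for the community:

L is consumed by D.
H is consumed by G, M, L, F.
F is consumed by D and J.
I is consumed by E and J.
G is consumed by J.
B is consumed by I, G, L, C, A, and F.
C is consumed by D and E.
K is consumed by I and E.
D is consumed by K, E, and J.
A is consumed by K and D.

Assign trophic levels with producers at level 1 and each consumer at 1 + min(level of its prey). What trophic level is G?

B is a producer → level 1.
G eats B → level 2.

Trophic level 2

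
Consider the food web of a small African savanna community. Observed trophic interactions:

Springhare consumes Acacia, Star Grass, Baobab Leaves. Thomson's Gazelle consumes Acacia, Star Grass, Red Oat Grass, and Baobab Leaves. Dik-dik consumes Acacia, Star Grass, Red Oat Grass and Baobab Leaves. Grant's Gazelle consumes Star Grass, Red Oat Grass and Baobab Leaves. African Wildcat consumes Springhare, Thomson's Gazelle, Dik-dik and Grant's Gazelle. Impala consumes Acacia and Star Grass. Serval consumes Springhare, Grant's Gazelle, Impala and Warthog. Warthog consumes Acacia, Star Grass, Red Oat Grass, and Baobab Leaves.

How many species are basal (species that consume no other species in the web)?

Basal species (no prey listed): Acacia, Star Grass, Red Oat Grass, Baobab Leaves.
Count: 4.

4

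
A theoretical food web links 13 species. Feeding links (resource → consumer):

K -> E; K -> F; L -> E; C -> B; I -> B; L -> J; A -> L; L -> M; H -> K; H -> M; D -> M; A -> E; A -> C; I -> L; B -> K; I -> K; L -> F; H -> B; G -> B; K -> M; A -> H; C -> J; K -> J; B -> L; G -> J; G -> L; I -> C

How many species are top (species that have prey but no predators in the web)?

4

Top species (has prey, but nothing eats it): E, F, J, M.
Count: 4.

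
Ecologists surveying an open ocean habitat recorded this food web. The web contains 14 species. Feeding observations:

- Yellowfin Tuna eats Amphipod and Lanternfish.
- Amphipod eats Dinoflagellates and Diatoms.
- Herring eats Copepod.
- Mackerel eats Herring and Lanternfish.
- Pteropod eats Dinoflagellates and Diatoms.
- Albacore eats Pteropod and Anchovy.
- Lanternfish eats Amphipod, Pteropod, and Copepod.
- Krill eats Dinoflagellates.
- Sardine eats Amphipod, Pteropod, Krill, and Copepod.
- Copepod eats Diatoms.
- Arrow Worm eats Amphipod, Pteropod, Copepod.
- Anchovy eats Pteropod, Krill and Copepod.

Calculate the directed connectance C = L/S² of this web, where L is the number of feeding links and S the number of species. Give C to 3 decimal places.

C = 0.133

The web has S = 14 species and L = 26 feeding links.
C = L / S² = 26 / 196 = 0.1327 ≈ 0.133.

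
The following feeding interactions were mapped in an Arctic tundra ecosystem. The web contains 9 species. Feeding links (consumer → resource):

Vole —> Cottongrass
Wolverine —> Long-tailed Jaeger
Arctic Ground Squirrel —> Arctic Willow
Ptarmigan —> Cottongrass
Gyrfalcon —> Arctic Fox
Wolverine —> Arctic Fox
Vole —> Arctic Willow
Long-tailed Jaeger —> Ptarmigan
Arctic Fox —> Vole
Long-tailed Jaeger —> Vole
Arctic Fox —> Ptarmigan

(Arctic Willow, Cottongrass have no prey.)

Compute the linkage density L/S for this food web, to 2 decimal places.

There are L = 11 links among S = 9 species.
L/S = 11/9 = 1.2222 ≈ 1.22.

L/S = 1.22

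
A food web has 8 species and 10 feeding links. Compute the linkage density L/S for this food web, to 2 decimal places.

There are L = 10 links among S = 8 species.
L/S = 10/8 = 1.2500 ≈ 1.25.

L/S = 1.25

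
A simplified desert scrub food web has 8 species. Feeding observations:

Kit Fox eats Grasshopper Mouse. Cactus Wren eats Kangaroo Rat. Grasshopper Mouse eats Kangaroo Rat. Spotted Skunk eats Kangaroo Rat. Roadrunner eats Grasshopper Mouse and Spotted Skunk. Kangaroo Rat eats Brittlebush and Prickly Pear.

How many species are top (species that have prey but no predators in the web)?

Top species (has prey, but nothing eats it): Cactus Wren, Kit Fox, Roadrunner.
Count: 3.

3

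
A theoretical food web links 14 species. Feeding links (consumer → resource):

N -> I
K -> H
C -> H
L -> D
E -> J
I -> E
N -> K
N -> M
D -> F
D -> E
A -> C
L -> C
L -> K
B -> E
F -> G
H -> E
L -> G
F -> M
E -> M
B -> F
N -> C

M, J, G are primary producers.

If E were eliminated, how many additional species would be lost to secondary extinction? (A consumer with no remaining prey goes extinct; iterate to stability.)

Remove E.
Round 1: H (all prey gone), I (all prey gone) → extinct.
Round 2: K (all prey gone), C (all prey gone) → extinct.
Round 3: A (all prey gone) → extinct.
No further losses. Total secondary extinctions: 5.

5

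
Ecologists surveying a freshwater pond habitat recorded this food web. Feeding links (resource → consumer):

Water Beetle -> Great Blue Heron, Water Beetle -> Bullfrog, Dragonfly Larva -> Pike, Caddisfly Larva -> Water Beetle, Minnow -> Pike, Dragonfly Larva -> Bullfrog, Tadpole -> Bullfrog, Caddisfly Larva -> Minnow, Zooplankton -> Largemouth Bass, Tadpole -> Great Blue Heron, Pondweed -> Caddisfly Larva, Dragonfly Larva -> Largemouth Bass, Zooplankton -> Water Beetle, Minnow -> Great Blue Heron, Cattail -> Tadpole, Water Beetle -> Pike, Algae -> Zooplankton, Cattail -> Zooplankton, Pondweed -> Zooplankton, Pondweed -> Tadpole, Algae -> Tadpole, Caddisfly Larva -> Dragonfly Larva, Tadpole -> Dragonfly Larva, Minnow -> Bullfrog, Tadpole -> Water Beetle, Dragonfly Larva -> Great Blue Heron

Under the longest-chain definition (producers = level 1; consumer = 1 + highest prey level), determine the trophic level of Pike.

Trophic level 4

Cattail is a producer → level 1.
Tadpole eats Cattail (level 1); other prey at levels: Pondweed 1, Algae 1 → level 2.
Dragonfly Larva eats Tadpole (level 2); other prey at levels: Caddisfly Larva 2 → level 3.
Pike eats Dragonfly Larva (level 3); other prey at levels: Minnow 3, Water Beetle 3 → level 4.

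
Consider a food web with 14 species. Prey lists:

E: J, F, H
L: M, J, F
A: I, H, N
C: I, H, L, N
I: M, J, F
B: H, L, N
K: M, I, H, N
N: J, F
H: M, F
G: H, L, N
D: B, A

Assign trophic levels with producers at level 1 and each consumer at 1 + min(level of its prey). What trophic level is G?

Trophic level 3

M is a producer → level 1.
H eats M → level 2.
G eats H → level 3.
No prey of G is below level 2, so 3 is the minimum.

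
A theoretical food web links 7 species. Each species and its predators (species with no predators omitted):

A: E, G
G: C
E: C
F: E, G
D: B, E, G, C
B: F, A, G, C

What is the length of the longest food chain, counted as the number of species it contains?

One longest chain: D → B → F → E → C.
It has 5 species and 4 links.

5 species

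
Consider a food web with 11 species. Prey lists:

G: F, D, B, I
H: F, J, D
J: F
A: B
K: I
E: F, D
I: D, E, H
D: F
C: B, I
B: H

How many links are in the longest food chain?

4 links

One longest chain: F → J → H → B → A.
It has 5 species and 4 links.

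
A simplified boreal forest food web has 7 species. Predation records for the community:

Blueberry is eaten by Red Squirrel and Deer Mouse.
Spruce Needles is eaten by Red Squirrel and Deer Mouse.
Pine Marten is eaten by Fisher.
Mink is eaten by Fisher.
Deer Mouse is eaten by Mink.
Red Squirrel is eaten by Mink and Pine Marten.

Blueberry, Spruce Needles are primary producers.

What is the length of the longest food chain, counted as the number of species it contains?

4 species

One longest chain: Blueberry → Red Squirrel → Pine Marten → Fisher.
It has 4 species and 3 links.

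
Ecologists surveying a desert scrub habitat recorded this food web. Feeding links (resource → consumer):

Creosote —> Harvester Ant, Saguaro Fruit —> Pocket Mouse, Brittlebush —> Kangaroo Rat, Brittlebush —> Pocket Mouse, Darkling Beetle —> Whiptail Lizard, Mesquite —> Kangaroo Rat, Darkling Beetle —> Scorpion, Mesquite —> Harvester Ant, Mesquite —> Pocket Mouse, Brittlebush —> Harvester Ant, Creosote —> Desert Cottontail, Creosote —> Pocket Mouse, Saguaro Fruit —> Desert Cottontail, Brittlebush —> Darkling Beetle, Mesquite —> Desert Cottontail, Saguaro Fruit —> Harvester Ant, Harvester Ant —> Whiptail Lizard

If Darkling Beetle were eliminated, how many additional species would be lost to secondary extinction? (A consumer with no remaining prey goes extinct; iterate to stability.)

Remove Darkling Beetle.
Round 1: Scorpion (all prey gone) → extinct.
No further losses. Total secondary extinctions: 1.

1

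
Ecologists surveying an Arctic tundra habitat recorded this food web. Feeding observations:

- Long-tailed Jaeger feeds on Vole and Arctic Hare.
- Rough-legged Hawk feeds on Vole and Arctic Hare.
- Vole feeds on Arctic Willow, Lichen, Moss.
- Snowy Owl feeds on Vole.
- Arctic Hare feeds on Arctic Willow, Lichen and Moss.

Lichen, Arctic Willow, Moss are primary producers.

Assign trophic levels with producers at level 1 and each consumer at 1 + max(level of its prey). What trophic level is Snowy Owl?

Trophic level 3

Lichen is a producer → level 1.
Vole eats Lichen (level 1); other prey at levels: Arctic Willow 1, Moss 1 → level 2.
Snowy Owl eats Vole → level 3.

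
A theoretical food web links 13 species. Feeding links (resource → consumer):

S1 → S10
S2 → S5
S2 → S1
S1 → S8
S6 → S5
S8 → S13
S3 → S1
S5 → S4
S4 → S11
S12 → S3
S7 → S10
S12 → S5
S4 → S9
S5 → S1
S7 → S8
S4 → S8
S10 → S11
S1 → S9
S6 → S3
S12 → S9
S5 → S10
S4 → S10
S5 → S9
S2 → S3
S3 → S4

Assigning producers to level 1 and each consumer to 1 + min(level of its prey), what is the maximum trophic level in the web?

Producers (level 1): S7, S12, S2, S6.
Following each consumer down to its lowest-level prey: S7 → S10 → S11 (levels 1 through 3).
All prey of S11 (S10 2, S4 3) are at level 2 or above, so S11 is at level 1 + 2 = 3.
Every consumer has at least one prey at level 2 or below, so none exceeds level 3.

3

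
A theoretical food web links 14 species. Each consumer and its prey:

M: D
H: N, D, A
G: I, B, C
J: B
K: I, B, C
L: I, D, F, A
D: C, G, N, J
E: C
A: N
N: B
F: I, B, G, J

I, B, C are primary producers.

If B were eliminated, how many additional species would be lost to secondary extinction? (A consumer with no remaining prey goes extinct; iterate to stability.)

3

Remove B.
Round 1: N (all prey gone), J (all prey gone) → extinct.
Round 2: A (all prey gone) → extinct.
No further losses. Total secondary extinctions: 3.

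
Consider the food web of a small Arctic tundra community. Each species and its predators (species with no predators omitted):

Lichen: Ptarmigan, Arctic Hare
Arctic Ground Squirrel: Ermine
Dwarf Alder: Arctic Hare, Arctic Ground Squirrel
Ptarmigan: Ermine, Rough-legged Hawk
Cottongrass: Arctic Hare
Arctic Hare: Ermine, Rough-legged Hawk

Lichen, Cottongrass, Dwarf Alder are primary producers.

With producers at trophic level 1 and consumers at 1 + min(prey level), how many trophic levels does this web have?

Producers (level 1): Lichen, Cottongrass, Dwarf Alder.
Following each consumer down to its lowest-level prey: Lichen → Ptarmigan → Ermine (levels 1 through 3).
All prey of Ermine (Ptarmigan 2, Arctic Hare 2, Arctic Ground Squirrel 2) are at level 2 or above, so Ermine is at level 1 + 2 = 3.
Every consumer has at least one prey at level 2 or below, so none exceeds level 3.

3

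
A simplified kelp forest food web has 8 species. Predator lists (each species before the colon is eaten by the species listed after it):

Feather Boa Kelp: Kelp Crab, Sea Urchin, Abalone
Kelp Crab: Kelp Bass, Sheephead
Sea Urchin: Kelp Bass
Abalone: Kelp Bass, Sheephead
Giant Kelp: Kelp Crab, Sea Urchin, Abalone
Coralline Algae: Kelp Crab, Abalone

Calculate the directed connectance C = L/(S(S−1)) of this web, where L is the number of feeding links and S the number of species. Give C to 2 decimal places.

C = 0.23

The web has S = 8 species and L = 13 feeding links.
C = L / (S(S−1)) = 13 / 56 = 0.2321 ≈ 0.23.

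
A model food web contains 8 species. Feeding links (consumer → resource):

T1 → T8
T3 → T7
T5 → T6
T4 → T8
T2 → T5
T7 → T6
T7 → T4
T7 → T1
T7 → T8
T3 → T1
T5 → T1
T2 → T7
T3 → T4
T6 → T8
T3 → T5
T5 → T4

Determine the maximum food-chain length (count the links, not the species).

One longest chain: T8 → T4 → T5 → T3.
It has 4 species and 3 links.

3 links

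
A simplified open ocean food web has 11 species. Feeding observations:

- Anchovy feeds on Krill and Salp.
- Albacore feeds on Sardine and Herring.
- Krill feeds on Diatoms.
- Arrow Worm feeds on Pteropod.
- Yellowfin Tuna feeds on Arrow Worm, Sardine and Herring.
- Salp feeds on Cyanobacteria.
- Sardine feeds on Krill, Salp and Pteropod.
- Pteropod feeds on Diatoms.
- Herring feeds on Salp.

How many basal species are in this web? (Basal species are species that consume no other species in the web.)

Basal species (no prey listed): Diatoms, Cyanobacteria.
Count: 2.

2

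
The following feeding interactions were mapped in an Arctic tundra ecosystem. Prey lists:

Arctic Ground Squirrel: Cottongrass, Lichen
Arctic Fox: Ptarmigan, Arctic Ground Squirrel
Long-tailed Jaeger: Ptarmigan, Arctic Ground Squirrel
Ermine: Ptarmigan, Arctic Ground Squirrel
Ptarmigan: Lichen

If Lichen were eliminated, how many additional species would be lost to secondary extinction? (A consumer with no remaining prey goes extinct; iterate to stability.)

1

Remove Lichen.
Round 1: Ptarmigan (all prey gone) → extinct.
No further losses. Total secondary extinctions: 1.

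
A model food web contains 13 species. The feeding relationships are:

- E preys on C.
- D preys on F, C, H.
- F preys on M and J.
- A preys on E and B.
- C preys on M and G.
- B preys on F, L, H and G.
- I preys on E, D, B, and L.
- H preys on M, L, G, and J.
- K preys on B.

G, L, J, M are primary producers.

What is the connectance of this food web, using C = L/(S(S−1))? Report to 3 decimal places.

C = 0.147

The web has S = 13 species and L = 23 feeding links.
C = L / (S(S−1)) = 23 / 156 = 0.1474 ≈ 0.147.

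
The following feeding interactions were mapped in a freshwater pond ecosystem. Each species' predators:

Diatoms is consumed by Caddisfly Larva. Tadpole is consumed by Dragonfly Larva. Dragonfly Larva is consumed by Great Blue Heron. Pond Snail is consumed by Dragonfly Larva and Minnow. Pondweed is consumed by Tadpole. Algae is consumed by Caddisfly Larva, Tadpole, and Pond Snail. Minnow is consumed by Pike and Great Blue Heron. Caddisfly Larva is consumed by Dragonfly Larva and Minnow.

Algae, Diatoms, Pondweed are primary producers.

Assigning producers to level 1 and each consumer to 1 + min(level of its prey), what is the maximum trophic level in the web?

Producers (level 1): Algae, Diatoms, Pondweed.
Following each consumer down to its lowest-level prey: Algae → Caddisfly Larva → Minnow → Pike (levels 1 through 4).
All prey of Pike (Minnow 3) are at level 3 or above, so Pike is at level 1 + 3 = 4.
Every consumer has at least one prey at level 3 or below, so none exceeds level 4.

4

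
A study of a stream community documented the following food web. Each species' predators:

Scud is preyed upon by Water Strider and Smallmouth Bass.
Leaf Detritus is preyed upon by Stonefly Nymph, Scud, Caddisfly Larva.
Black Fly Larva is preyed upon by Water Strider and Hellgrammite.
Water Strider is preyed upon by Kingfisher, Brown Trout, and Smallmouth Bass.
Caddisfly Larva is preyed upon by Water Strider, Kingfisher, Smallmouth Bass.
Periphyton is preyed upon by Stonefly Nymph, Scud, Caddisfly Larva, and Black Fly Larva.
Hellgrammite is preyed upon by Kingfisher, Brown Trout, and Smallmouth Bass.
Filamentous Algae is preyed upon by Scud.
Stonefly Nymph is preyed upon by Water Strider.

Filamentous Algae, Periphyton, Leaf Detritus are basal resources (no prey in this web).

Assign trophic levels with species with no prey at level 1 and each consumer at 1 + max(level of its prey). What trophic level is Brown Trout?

Trophic level 4

Periphyton has no prey (basal) → level 1.
Caddisfly Larva eats Periphyton (level 1); other prey at levels: Leaf Detritus 1 → level 2.
Water Strider eats Caddisfly Larva (level 2); other prey at levels: Black Fly Larva 2, Scud 2, Stonefly Nymph 2 → level 3.
Brown Trout eats Water Strider (level 3); other prey at levels: Hellgrammite 3 → level 4.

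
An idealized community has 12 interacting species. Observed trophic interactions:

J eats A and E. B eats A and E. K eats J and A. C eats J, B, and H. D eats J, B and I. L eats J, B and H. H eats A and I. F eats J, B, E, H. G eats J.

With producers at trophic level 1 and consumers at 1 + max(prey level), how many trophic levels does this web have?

Producers (level 1): E, I, A.
E → B → L gives L level 3.
No species has a prey at level 3, so no species reaches level 4.

3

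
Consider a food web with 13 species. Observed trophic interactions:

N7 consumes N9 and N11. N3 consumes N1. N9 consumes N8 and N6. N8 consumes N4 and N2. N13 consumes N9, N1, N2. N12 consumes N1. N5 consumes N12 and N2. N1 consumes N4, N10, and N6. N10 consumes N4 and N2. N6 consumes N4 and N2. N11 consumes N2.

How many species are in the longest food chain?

5 species

One longest chain: N4 → N6 → N1 → N12 → N5.
It has 5 species and 4 links.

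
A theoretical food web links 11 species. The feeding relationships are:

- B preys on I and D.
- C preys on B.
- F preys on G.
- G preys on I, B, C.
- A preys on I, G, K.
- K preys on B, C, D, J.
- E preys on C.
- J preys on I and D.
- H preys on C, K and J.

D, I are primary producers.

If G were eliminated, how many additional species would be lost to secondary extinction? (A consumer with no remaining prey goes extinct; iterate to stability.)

Remove G.
Round 1: F (all prey gone) → extinct.
No further losses. Total secondary extinctions: 1.

1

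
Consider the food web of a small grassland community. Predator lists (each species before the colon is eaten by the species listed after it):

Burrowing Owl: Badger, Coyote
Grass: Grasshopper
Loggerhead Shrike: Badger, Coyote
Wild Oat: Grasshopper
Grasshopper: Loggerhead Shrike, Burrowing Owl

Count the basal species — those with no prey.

Basal species (no prey listed): Grass, Wild Oat.
Count: 2.

2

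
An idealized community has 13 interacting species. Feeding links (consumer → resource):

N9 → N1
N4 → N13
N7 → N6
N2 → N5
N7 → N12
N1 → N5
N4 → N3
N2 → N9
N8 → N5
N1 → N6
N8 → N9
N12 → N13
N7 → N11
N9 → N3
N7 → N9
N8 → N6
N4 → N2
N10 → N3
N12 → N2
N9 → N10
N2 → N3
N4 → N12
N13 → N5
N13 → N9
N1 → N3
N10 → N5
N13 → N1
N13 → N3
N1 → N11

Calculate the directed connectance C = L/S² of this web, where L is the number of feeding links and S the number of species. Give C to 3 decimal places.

The web has S = 13 species and L = 29 feeding links.
C = L / S² = 29 / 169 = 0.1716 ≈ 0.172.

C = 0.172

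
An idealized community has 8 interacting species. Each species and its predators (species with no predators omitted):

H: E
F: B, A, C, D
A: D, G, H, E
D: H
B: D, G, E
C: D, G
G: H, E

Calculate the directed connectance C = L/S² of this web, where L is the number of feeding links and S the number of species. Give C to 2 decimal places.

C = 0.27

The web has S = 8 species and L = 17 feeding links.
C = L / S² = 17 / 64 = 0.2656 ≈ 0.27.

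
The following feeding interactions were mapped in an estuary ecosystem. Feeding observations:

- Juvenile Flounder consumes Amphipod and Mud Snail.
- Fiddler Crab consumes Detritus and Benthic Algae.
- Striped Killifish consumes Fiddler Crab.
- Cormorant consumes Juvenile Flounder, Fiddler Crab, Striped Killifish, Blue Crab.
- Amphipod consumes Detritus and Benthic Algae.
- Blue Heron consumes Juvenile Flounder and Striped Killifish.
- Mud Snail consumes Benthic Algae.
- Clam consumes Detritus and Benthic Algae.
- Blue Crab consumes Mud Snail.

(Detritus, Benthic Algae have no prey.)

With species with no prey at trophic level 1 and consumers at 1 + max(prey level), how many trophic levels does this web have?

Basal resources (level 1): Detritus, Benthic Algae.
Detritus → Amphipod → Juvenile Flounder → Cormorant gives Cormorant level 4.
No species has a prey at level 4, so no species reaches level 5.

4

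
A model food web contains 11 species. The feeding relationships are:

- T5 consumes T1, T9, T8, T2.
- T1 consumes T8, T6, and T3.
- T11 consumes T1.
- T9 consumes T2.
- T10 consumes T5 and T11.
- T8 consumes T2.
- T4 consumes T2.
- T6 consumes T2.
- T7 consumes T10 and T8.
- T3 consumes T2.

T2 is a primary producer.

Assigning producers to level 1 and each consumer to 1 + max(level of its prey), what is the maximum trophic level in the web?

6

Producers (level 1): T2.
T2 → T3 → T1 → T11 → T10 → T7 gives T7 level 6.
No species has a prey at level 6, so no species reaches level 7.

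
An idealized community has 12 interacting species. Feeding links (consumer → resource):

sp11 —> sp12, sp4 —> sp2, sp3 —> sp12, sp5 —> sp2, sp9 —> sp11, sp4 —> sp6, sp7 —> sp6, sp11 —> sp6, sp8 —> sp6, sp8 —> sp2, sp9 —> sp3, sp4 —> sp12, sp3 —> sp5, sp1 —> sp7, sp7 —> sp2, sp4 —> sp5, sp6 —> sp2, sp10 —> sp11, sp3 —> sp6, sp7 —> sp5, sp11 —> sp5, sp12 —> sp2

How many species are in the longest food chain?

One longest chain: sp2 → sp6 → sp7 → sp1.
It has 4 species and 3 links.

4 species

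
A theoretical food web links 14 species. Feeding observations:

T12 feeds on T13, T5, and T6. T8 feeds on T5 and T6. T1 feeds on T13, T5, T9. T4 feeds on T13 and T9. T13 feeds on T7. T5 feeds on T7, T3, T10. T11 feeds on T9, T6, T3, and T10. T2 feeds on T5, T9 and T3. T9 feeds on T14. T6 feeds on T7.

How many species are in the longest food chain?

One longest chain: T14 → T9 → T11.
It has 3 species and 2 links.

3 species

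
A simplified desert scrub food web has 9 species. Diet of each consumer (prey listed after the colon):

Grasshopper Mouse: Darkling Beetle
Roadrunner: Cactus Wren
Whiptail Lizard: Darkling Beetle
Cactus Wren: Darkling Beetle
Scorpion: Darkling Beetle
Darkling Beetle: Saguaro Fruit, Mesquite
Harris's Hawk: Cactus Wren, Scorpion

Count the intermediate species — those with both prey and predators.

Intermediate species (has both prey and predators): Darkling Beetle, Cactus Wren, Scorpion.
Count: 3.

3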